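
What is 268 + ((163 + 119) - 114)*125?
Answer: 21268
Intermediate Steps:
268 + ((163 + 119) - 114)*125 = 268 + (282 - 114)*125 = 268 + 168*125 = 268 + 21000 = 21268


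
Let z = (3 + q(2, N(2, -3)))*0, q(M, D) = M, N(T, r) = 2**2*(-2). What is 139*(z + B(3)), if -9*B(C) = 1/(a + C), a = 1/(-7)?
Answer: -973/180 ≈ -5.4056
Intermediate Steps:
a = -1/7 ≈ -0.14286
B(C) = -1/(9*(-1/7 + C))
N(T, r) = -8 (N(T, r) = 4*(-2) = -8)
z = 0 (z = (3 + 2)*0 = 5*0 = 0)
139*(z + B(3)) = 139*(0 - 7/(-9 + 63*3)) = 139*(0 - 7/(-9 + 189)) = 139*(0 - 7/180) = 139*(-7/180) = -973/180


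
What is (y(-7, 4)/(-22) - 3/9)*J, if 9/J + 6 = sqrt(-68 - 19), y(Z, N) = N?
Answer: 102/451 + 17*I*sqrt(87)/451 ≈ 0.22616 + 0.35159*I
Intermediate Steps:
J = 9/(-6 + I*sqrt(87)) (J = 9/(-6 + sqrt(-68 - 19)) = 9/(-6 + sqrt(-87)) = 9/(-6 + I*sqrt(87)) ≈ -0.43902 - 0.68249*I)
(y(-7, 4)/(-22) - 3/9)*J = (4/(-22) - 3/9)*(-18/41 - 3*I*sqrt(87)/41) = (4*(-1/22) - 3*1/9)*(-18/41 - 3*I*sqrt(87)/41) = (-2/11 - 1/3)*(-18/41 - 3*I*sqrt(87)/41) = -17*(-18/41 - 3*I*sqrt(87)/41)/33 = 102/451 + 17*I*sqrt(87)/451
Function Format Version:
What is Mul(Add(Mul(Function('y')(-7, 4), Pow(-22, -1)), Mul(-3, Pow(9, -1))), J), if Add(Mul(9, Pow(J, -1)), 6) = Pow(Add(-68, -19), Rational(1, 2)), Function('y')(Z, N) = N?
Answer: Add(Rational(102, 451), Mul(Rational(17, 451), I, Pow(87, Rational(1, 2)))) ≈ Add(0.22616, Mul(0.35159, I))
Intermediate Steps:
J = Mul(9, Pow(Add(-6, Mul(I, Pow(87, Rational(1, 2)))), -1)) (J = Mul(9, Pow(Add(-6, Pow(Add(-68, -19), Rational(1, 2))), -1)) = Mul(9, Pow(Add(-6, Pow(-87, Rational(1, 2))), -1)) = Mul(9, Pow(Add(-6, Mul(I, Pow(87, Rational(1, 2)))), -1)) ≈ Add(-0.43902, Mul(-0.68249, I)))
Mul(Add(Mul(Function('y')(-7, 4), Pow(-22, -1)), Mul(-3, Pow(9, -1))), J) = Mul(Add(Mul(4, Pow(-22, -1)), Mul(-3, Pow(9, -1))), Add(Rational(-18, 41), Mul(Rational(-3, 41), I, Pow(87, Rational(1, 2))))) = Mul(Add(Mul(4, Rational(-1, 22)), Mul(-3, Rational(1, 9))), Add(Rational(-18, 41), Mul(Rational(-3, 41), I, Pow(87, Rational(1, 2))))) = Mul(Add(Rational(-2, 11), Rational(-1, 3)), Add(Rational(-18, 41), Mul(Rational(-3, 41), I, Pow(87, Rational(1, 2))))) = Mul(Rational(-17, 33), Add(Rational(-18, 41), Mul(Rational(-3, 41), I, Pow(87, Rational(1, 2))))) = Add(Rational(102, 451), Mul(Rational(17, 451), I, Pow(87, Rational(1, 2))))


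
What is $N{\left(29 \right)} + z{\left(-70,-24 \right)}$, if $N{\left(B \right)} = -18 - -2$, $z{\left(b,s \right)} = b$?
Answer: $-86$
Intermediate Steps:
$N{\left(B \right)} = -16$ ($N{\left(B \right)} = -18 + 2 = -16$)
$N{\left(29 \right)} + z{\left(-70,-24 \right)} = -16 - 70 = -86$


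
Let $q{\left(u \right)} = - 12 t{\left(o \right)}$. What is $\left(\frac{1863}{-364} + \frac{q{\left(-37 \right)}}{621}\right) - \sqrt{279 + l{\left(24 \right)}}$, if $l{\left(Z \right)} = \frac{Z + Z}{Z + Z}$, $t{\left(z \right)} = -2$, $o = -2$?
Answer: $- \frac{382729}{75348} - 2 \sqrt{70} \approx -21.813$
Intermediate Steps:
$l{\left(Z \right)} = 1$ ($l{\left(Z \right)} = \frac{2 Z}{2 Z} = 2 Z \frac{1}{2 Z} = 1$)
$q{\left(u \right)} = 24$ ($q{\left(u \right)} = \left(-12\right) \left(-2\right) = 24$)
$\left(\frac{1863}{-364} + \frac{q{\left(-37 \right)}}{621}\right) - \sqrt{279 + l{\left(24 \right)}} = \left(\frac{1863}{-364} + \frac{24}{621}\right) - \sqrt{279 + 1} = \left(1863 \left(- \frac{1}{364}\right) + 24 \cdot \frac{1}{621}\right) - \sqrt{280} = \left(- \frac{1863}{364} + \frac{8}{207}\right) - 2 \sqrt{70} = - \frac{382729}{75348} - 2 \sqrt{70}$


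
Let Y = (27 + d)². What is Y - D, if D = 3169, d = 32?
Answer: 312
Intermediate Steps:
Y = 3481 (Y = (27 + 32)² = 59² = 3481)
Y - D = 3481 - 1*3169 = 3481 - 3169 = 312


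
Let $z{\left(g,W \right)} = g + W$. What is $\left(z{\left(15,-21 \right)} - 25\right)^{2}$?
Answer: $961$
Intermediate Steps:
$z{\left(g,W \right)} = W + g$
$\left(z{\left(15,-21 \right)} - 25\right)^{2} = \left(\left(-21 + 15\right) - 25\right)^{2} = \left(-6 - 25\right)^{2} = \left(-31\right)^{2} = 961$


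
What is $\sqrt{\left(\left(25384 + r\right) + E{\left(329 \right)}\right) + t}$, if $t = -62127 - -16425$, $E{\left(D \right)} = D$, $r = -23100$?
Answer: $i \sqrt{43089} \approx 207.58 i$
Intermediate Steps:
$t = -45702$ ($t = -62127 + 16425 = -45702$)
$\sqrt{\left(\left(25384 + r\right) + E{\left(329 \right)}\right) + t} = \sqrt{\left(\left(25384 - 23100\right) + 329\right) - 45702} = \sqrt{\left(2284 + 329\right) - 45702} = \sqrt{2613 - 45702} = \sqrt{-43089} = i \sqrt{43089}$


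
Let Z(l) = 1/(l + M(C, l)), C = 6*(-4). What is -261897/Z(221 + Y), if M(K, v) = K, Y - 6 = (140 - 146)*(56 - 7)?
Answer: 23832627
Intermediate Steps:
Y = -288 (Y = 6 + (140 - 146)*(56 - 7) = 6 - 6*49 = 6 - 294 = -288)
C = -24
Z(l) = 1/(-24 + l) (Z(l) = 1/(l - 24) = 1/(-24 + l))
-261897/Z(221 + Y) = -261897/(1/(-24 + (221 - 288))) = -261897/(1/(-24 - 67)) = -261897/(1/(-91)) = -261897/(-1/91) = -261897*(-91) = 23832627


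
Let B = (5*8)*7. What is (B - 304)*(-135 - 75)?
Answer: 5040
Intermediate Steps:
B = 280 (B = 40*7 = 280)
(B - 304)*(-135 - 75) = (280 - 304)*(-135 - 75) = -24*(-210) = 5040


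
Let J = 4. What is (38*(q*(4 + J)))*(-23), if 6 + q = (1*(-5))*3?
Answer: 146832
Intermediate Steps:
q = -21 (q = -6 + (1*(-5))*3 = -6 - 5*3 = -6 - 15 = -21)
(38*(q*(4 + J)))*(-23) = (38*(-21*(4 + 4)))*(-23) = (38*(-21*8))*(-23) = (38*(-168))*(-23) = -6384*(-23) = 146832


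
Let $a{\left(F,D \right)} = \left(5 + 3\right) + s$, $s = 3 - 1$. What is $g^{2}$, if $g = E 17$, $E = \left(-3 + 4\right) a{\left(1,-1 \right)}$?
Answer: $28900$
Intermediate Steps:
$s = 2$ ($s = 3 - 1 = 2$)
$a{\left(F,D \right)} = 10$ ($a{\left(F,D \right)} = \left(5 + 3\right) + 2 = 8 + 2 = 10$)
$E = 10$ ($E = \left(-3 + 4\right) 10 = 1 \cdot 10 = 10$)
$g = 170$ ($g = 10 \cdot 17 = 170$)
$g^{2} = 170^{2} = 28900$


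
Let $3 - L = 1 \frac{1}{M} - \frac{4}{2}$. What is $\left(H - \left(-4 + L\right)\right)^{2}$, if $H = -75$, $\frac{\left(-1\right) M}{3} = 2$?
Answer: $\frac{208849}{36} \approx 5801.4$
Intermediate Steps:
$M = -6$ ($M = \left(-3\right) 2 = -6$)
$L = \frac{31}{6}$ ($L = 3 - \left(1 \frac{1}{-6} - \frac{4}{2}\right) = 3 - \left(1 \left(- \frac{1}{6}\right) - 2\right) = 3 - \left(- \frac{1}{6} - 2\right) = 3 - - \frac{13}{6} = 3 + \frac{13}{6} = \frac{31}{6} \approx 5.1667$)
$\left(H - \left(-4 + L\right)\right)^{2} = \left(-75 + \left(4 - \frac{31}{6}\right)\right)^{2} = \left(-75 - \frac{7}{6}\right)^{2} = \left(- \frac{457}{6}\right)^{2} = \frac{208849}{36}$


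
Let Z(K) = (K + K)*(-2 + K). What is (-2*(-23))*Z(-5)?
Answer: 3220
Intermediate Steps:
Z(K) = 2*K*(-2 + K) (Z(K) = (2*K)*(-2 + K) = 2*K*(-2 + K))
(-2*(-23))*Z(-5) = (-2*(-23))*(2*(-5)*(-2 - 5)) = 46*(2*(-5)*(-7)) = 46*70 = 3220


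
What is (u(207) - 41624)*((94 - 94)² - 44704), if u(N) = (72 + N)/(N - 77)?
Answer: 120943118032/65 ≈ 1.8607e+9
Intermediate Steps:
u(N) = (72 + N)/(-77 + N)
(u(207) - 41624)*((94 - 94)² - 44704) = ((72 + 207)/(-77 + 207) - 41624)*((94 - 94)² - 44704) = (279/130 - 41624)*(0² - 44704) = ((1/130)*279 - 41624)*(0 - 44704) = (279/130 - 41624)*(-44704) = -5410841/130*(-44704) = 120943118032/65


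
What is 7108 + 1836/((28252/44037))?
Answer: 10059541/1009 ≈ 9969.8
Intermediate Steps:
7108 + 1836/((28252/44037)) = 7108 + 1836/((28252*(1/44037))) = 7108 + 1836/(4036/6291) = 7108 + 1836*(6291/4036) = 7108 + 2887569/1009 = 10059541/1009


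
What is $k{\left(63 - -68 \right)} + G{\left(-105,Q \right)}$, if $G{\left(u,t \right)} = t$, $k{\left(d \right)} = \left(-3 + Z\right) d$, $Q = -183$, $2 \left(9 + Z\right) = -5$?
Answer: $- \frac{4165}{2} \approx -2082.5$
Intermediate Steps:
$Z = - \frac{23}{2}$ ($Z = -9 + \frac{1}{2} \left(-5\right) = -9 - \frac{5}{2} = - \frac{23}{2} \approx -11.5$)
$k{\left(d \right)} = - \frac{29 d}{2}$ ($k{\left(d \right)} = \left(-3 - \frac{23}{2}\right) d = - \frac{29 d}{2}$)
$k{\left(63 - -68 \right)} + G{\left(-105,Q \right)} = - \frac{29 \left(63 - -68\right)}{2} - 183 = - \frac{29 \left(63 + 68\right)}{2} - 183 = \left(- \frac{29}{2}\right) 131 - 183 = - \frac{3799}{2} - 183 = - \frac{4165}{2}$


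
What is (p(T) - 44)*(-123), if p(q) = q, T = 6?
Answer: 4674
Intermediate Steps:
(p(T) - 44)*(-123) = (6 - 44)*(-123) = -38*(-123) = 4674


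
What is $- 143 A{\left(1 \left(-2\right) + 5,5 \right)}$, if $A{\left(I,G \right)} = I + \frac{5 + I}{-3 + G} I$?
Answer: $-2145$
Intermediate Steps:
$A{\left(I,G \right)} = I + \frac{I \left(5 + I\right)}{-3 + G}$ ($A{\left(I,G \right)} = I + \frac{5 + I}{-3 + G} I = I + \frac{I \left(5 + I\right)}{-3 + G}$)
$- 143 A{\left(1 \left(-2\right) + 5,5 \right)} = - 143 \frac{\left(1 \left(-2\right) + 5\right) \left(2 + 5 + \left(1 \left(-2\right) + 5\right)\right)}{-3 + 5} = - 143 \frac{\left(-2 + 5\right) \left(2 + 5 + \left(-2 + 5\right)\right)}{2} = - 143 \cdot 3 \cdot \frac{1}{2} \left(2 + 5 + 3\right) = - 143 \cdot 3 \cdot \frac{1}{2} \cdot 10 = \left(-143\right) 15 = -2145$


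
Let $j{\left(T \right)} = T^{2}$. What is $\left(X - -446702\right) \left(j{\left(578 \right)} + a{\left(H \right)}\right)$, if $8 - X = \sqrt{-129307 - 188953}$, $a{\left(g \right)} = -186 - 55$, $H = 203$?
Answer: $149131006530 - 667686 i \sqrt{79565} \approx 1.4913 \cdot 10^{11} - 1.8834 \cdot 10^{8} i$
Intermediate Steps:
$a{\left(g \right)} = -241$
$X = 8 - 2 i \sqrt{79565}$ ($X = 8 - \sqrt{-129307 - 188953} = 8 - \sqrt{-318260} = 8 - 2 i \sqrt{79565} \approx 8.0 - 564.15 i$)
$\left(X - -446702\right) \left(j{\left(578 \right)} + a{\left(H \right)}\right) = \left(\left(8 - 2 i \sqrt{79565}\right) - -446702\right) \left(578^{2} - 241\right) = \left(\left(8 - 2 i \sqrt{79565}\right) + 446702\right) \left(334084 - 241\right) = \left(446710 - 2 i \sqrt{79565}\right) 333843 = 149131006530 - 667686 i \sqrt{79565}$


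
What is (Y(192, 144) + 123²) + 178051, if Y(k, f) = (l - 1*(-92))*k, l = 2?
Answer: 211228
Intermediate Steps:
Y(k, f) = 94*k (Y(k, f) = (2 - 1*(-92))*k = (2 + 92)*k = 94*k)
(Y(192, 144) + 123²) + 178051 = (94*192 + 123²) + 178051 = (18048 + 15129) + 178051 = 33177 + 178051 = 211228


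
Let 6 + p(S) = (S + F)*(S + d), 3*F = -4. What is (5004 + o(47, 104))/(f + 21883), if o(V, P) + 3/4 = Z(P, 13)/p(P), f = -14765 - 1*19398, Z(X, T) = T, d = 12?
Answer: -357332193/877037600 ≈ -0.40743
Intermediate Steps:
F = -4/3 (F = (1/3)*(-4) = -4/3 ≈ -1.3333)
f = -34163 (f = -14765 - 19398 = -34163)
p(S) = -6 + (12 + S)*(-4/3 + S) (p(S) = -6 + (S - 4/3)*(S + 12) = -6 + (-4/3 + S)*(12 + S) = -6 + (12 + S)*(-4/3 + S))
o(V, P) = -3/4 + 13/(-22 + P**2 + 32*P/3)
(5004 + o(47, 104))/(f + 21883) = (5004 + 3*(118 - 32*104 - 3*104**2)/(4*(-66 + 3*104**2 + 32*104)))/(-34163 + 21883) = (5004 + 3*(118 - 3328 - 3*10816)/(4*(-66 + 3*10816 + 3328)))/(-12280) = (5004 + 3*(118 - 3328 - 32448)/(4*(-66 + 32448 + 3328)))*(-1/12280) = (5004 + (3/4)*(-35658)/35710)*(-1/12280) = (5004 + (3/4)*(1/35710)*(-35658))*(-1/12280) = (5004 - 53487/71420)*(-1/12280) = (357332193/71420)*(-1/12280) = -357332193/877037600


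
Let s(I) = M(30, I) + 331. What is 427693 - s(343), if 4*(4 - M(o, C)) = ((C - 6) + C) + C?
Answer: 1710455/4 ≈ 4.2761e+5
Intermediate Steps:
M(o, C) = 11/2 - 3*C/4 (M(o, C) = 4 - (((C - 6) + C) + C)/4 = 4 - (((-6 + C) + C) + C)/4 = 4 - ((-6 + 2*C) + C)/4 = 4 - (-6 + 3*C)/4 = 4 + (3/2 - 3*C/4) = 11/2 - 3*C/4)
s(I) = 673/2 - 3*I/4 (s(I) = (11/2 - 3*I/4) + 331 = 673/2 - 3*I/4)
427693 - s(343) = 427693 - (673/2 - ¾*343) = 427693 - (673/2 - 1029/4) = 427693 - 1*317/4 = 427693 - 317/4 = 1710455/4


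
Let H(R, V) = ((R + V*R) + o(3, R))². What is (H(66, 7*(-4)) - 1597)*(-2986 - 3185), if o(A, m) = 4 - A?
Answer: -19564316244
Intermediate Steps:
H(R, V) = (1 + R + R*V)² (H(R, V) = ((R + V*R) + (4 - 1*3))² = ((R + R*V) + (4 - 3))² = ((R + R*V) + 1)² = (1 + R + R*V)²)
(H(66, 7*(-4)) - 1597)*(-2986 - 3185) = ((1 + 66 + 66*(7*(-4)))² - 1597)*(-2986 - 3185) = ((1 + 66 + 66*(-28))² - 1597)*(-6171) = ((1 + 66 - 1848)² - 1597)*(-6171) = ((-1781)² - 1597)*(-6171) = (3171961 - 1597)*(-6171) = 3170364*(-6171) = -19564316244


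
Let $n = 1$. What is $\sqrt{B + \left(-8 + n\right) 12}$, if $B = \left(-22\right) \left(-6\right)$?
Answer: $4 \sqrt{3} \approx 6.9282$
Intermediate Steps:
$B = 132$
$\sqrt{B + \left(-8 + n\right) 12} = \sqrt{132 + \left(-8 + 1\right) 12} = \sqrt{132 - 84} = \sqrt{48} = 4 \sqrt{3}$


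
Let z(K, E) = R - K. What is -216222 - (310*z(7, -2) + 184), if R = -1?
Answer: -213926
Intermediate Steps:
z(K, E) = -1 - K
-216222 - (310*z(7, -2) + 184) = -216222 - (310*(-1 - 1*7) + 184) = -216222 - (310*(-1 - 7) + 184) = -216222 - (310*(-8) + 184) = -216222 - (-2480 + 184) = -216222 - 1*(-2296) = -216222 + 2296 = -213926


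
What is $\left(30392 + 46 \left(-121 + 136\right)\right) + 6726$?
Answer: $37808$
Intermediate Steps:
$\left(30392 + 46 \left(-121 + 136\right)\right) + 6726 = \left(30392 + 46 \cdot 15\right) + 6726 = \left(30392 + 690\right) + 6726 = 31082 + 6726 = 37808$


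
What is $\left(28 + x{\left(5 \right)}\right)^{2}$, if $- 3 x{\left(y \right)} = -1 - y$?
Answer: $900$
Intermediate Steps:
$x{\left(y \right)} = \frac{1}{3} + \frac{y}{3}$ ($x{\left(y \right)} = - \frac{-1 - y}{3} = \frac{1}{3} + \frac{y}{3}$)
$\left(28 + x{\left(5 \right)}\right)^{2} = \left(28 + \left(\frac{1}{3} + \frac{1}{3} \cdot 5\right)\right)^{2} = \left(28 + \left(\frac{1}{3} + \frac{5}{3}\right)\right)^{2} = \left(28 + 2\right)^{2} = 30^{2} = 900$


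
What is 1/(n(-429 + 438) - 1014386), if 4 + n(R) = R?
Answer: -1/1014381 ≈ -9.8582e-7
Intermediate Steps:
n(R) = -4 + R
1/(n(-429 + 438) - 1014386) = 1/((-4 + (-429 + 438)) - 1014386) = 1/((-4 + 9) - 1014386) = 1/(5 - 1014386) = 1/(-1014381) = -1/1014381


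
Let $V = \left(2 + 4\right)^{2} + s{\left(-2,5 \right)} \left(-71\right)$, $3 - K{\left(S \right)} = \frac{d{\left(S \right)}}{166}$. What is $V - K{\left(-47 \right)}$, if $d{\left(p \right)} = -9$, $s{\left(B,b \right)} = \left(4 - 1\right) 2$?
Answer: $- \frac{65247}{166} \approx -393.05$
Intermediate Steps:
$s{\left(B,b \right)} = 6$ ($s{\left(B,b \right)} = 3 \cdot 2 = 6$)
$K{\left(S \right)} = \frac{507}{166}$ ($K{\left(S \right)} = 3 - - \frac{9}{166} = 3 + \frac{9}{166} = \frac{507}{166}$)
$V = -390$ ($V = \left(2 + 4\right)^{2} + 6 \left(-71\right) = 6^{2} - 426 = 36 - 426 = -390$)
$V - K{\left(-47 \right)} = -390 - \frac{507}{166} = - \frac{65247}{166}$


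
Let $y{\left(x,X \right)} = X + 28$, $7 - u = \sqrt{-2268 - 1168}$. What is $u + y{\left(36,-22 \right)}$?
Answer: $13 - 2 i \sqrt{859} \approx 13.0 - 58.617 i$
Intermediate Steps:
$u = 7 - 2 i \sqrt{859}$ ($u = 7 - \sqrt{-2268 - 1168} = 7 - \sqrt{-3436} = 7 - 2 i \sqrt{859} \approx 7.0 - 58.617 i$)
$y{\left(x,X \right)} = 28 + X$
$u + y{\left(36,-22 \right)} = \left(7 - 2 i \sqrt{859}\right) + \left(28 - 22\right) = \left(7 - 2 i \sqrt{859}\right) + 6 = 13 - 2 i \sqrt{859}$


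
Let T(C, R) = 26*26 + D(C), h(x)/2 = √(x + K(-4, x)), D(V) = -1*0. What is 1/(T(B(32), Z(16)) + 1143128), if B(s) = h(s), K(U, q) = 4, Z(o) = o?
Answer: 1/1143804 ≈ 8.7428e-7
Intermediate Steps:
D(V) = 0
h(x) = 2*√(4 + x) (h(x) = 2*√(x + 4) = 2*√(4 + x))
B(s) = 2*√(4 + s)
T(C, R) = 676 (T(C, R) = 26*26 + 0 = 676 + 0 = 676)
1/(T(B(32), Z(16)) + 1143128) = 1/(676 + 1143128) = 1/1143804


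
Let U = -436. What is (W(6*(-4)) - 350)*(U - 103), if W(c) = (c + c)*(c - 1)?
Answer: -458150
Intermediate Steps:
W(c) = 2*c*(-1 + c) (W(c) = (2*c)*(-1 + c) = 2*c*(-1 + c))
(W(6*(-4)) - 350)*(U - 103) = (2*(6*(-4))*(-1 + 6*(-4)) - 350)*(-436 - 103) = (2*(-24)*(-1 - 24) - 350)*(-539) = (2*(-24)*(-25) - 350)*(-539) = (1200 - 350)*(-539) = 850*(-539) = -458150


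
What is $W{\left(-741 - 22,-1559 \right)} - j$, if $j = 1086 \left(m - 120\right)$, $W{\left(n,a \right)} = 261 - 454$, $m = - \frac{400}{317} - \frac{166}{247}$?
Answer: $\frac{10353258265}{78299} \approx 1.3223 \cdot 10^{5}$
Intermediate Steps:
$m = - \frac{151422}{78299}$ ($m = \left(-400\right) \frac{1}{317} - \frac{166}{247} = - \frac{400}{317} - \frac{166}{247} = - \frac{151422}{78299} \approx -1.9339$)
$W{\left(n,a \right)} = -193$
$j = - \frac{10368369972}{78299}$ ($j = 1086 \left(- \frac{151422}{78299} - 120\right) = 1086 \left(- \frac{9547302}{78299}\right) = - \frac{10368369972}{78299} \approx -1.3242 \cdot 10^{5}$)
$W{\left(-741 - 22,-1559 \right)} - j = -193 - - \frac{10368369972}{78299} = -193 + \frac{10368369972}{78299} = \frac{10353258265}{78299}$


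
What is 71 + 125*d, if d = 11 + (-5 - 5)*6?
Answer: -6054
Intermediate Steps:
d = -49 (d = 11 - 10*6 = 11 - 60 = -49)
71 + 125*d = 71 + 125*(-49) = 71 - 6125 = -6054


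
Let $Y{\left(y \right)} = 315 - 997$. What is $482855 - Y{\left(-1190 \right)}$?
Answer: $483537$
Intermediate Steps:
$Y{\left(y \right)} = -682$ ($Y{\left(y \right)} = 315 - 997 = -682$)
$482855 - Y{\left(-1190 \right)} = 482855 - -682 = 482855 + 682 = 483537$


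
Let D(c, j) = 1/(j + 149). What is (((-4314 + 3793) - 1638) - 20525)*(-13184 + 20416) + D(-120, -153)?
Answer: -656202753/4 ≈ -1.6405e+8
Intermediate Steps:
D(c, j) = 1/(149 + j)
(((-4314 + 3793) - 1638) - 20525)*(-13184 + 20416) + D(-120, -153) = (((-4314 + 3793) - 1638) - 20525)*(-13184 + 20416) + 1/(149 - 153) = ((-521 - 1638) - 20525)*7232 + 1/(-4) = (-2159 - 20525)*7232 - ¼ = -22684*7232 - ¼ = -164050688 - ¼ = -656202753/4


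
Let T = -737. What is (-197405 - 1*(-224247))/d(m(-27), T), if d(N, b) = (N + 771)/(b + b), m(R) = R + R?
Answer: -39565108/717 ≈ -55181.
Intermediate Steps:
m(R) = 2*R
d(N, b) = (771 + N)/(2*b) (d(N, b) = (771 + N)/((2*b)) = (771 + N)*(1/(2*b)) = (771 + N)/(2*b))
(-197405 - 1*(-224247))/d(m(-27), T) = (-197405 - 1*(-224247))/(((½)*(771 + 2*(-27))/(-737))) = (-197405 + 224247)/(((½)*(-1/737)*(771 - 54))) = 26842/(((½)*(-1/737)*717)) = 26842/(-717/1474) = 26842*(-1474/717) = -39565108/717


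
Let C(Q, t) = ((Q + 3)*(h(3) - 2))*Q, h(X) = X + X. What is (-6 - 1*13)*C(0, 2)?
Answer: 0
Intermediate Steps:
h(X) = 2*X
C(Q, t) = Q*(12 + 4*Q) (C(Q, t) = ((Q + 3)*(2*3 - 2))*Q = ((3 + Q)*(6 - 2))*Q = ((3 + Q)*4)*Q = (12 + 4*Q)*Q = Q*(12 + 4*Q))
(-6 - 1*13)*C(0, 2) = (-6 - 1*13)*(4*0*(3 + 0)) = (-6 - 13)*(4*0*3) = -19*0 = 0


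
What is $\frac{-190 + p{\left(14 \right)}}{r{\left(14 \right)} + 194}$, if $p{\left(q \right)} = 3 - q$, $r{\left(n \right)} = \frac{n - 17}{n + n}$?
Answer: $- \frac{5628}{5429} \approx -1.0367$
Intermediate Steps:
$r{\left(n \right)} = \frac{-17 + n}{2 n}$
$\frac{-190 + p{\left(14 \right)}}{r{\left(14 \right)} + 194} = \frac{-190 + \left(3 - 14\right)}{\frac{-17 + 14}{2 \cdot 14} + 194} = \frac{-190 + \left(3 - 14\right)}{\frac{1}{2} \cdot \frac{1}{14} \left(-3\right) + 194} = \frac{-190 - 11}{- \frac{3}{28} + 194} = - \frac{201}{\frac{5429}{28}} = \left(-201\right) \frac{28}{5429} = - \frac{5628}{5429}$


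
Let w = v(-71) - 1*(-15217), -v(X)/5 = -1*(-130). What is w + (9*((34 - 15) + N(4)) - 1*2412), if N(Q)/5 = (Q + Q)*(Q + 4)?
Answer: 15206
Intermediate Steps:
v(X) = -650 (v(X) = -(-5)*(-130) = -5*130 = -650)
N(Q) = 10*Q*(4 + Q) (N(Q) = 5*((Q + Q)*(Q + 4)) = 5*((2*Q)*(4 + Q)) = 5*(2*Q*(4 + Q)) = 10*Q*(4 + Q))
w = 14567 (w = -650 - 1*(-15217) = -650 + 15217 = 14567)
w + (9*((34 - 15) + N(4)) - 1*2412) = 14567 + (9*((34 - 15) + 10*4*(4 + 4)) - 1*2412) = 14567 + (9*(19 + 10*4*8) - 2412) = 14567 + (9*(19 + 320) - 2412) = 14567 + (9*339 - 2412) = 14567 + (3051 - 2412) = 14567 + 639 = 15206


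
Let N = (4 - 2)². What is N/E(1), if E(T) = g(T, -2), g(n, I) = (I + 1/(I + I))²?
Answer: 64/81 ≈ 0.79012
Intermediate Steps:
g(n, I) = (I + 1/(2*I))²
E(T) = 81/16 (E(T) = (¼)*(1 + 2*(-2)²)²/(-2)² = (¼)*(¼)*(1 + 2*4)² = (¼)*(¼)*(1 + 8)² = (¼)*(¼)*9² = (¼)*(¼)*81 = 81/16)
N = 4 (N = 2² = 4)
N/E(1) = 4/(81/16) = (16/81)*4 = 64/81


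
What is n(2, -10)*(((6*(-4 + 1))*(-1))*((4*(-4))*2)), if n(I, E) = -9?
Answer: 5184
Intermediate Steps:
n(2, -10)*(((6*(-4 + 1))*(-1))*((4*(-4))*2)) = -9*(6*(-4 + 1))*(-1)*(4*(-4))*2 = -9*(6*(-3))*(-1)*(-16*2) = -9*(-18*(-1))*(-32) = -162*(-32) = -9*(-576) = 5184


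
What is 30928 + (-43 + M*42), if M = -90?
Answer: 27105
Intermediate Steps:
30928 + (-43 + M*42) = 30928 + (-43 - 90*42) = 30928 + (-43 - 3780) = 30928 - 3823 = 27105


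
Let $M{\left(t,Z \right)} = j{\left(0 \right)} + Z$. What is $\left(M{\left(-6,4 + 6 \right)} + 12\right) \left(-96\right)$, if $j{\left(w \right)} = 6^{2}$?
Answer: $-5568$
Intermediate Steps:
$j{\left(w \right)} = 36$
$M{\left(t,Z \right)} = 36 + Z$
$\left(M{\left(-6,4 + 6 \right)} + 12\right) \left(-96\right) = \left(\left(36 + \left(4 + 6\right)\right) + 12\right) \left(-96\right) = \left(\left(36 + 10\right) + 12\right) \left(-96\right) = \left(46 + 12\right) \left(-96\right) = 58 \left(-96\right) = -5568$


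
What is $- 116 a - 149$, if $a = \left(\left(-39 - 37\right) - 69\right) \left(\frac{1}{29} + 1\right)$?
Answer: $17251$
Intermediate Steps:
$a = -150$ ($a = \left(-76 - 69\right) \left(\frac{1}{29} + 1\right) = \left(-145\right) \frac{30}{29} = -150$)
$- 116 a - 149 = \left(-116\right) \left(-150\right) - 149 = 17400 - 149 = 17251$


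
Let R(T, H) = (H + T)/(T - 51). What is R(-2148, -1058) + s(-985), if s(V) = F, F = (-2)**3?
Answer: -14386/2199 ≈ -6.5421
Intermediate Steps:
F = -8
R(T, H) = (H + T)/(-51 + T)
s(V) = -8
R(-2148, -1058) + s(-985) = (-1058 - 2148)/(-51 - 2148) - 8 = -3206/(-2199) - 8 = -1/2199*(-3206) - 8 = 3206/2199 - 8 = -14386/2199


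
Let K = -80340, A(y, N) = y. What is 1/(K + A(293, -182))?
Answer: -1/80047 ≈ -1.2493e-5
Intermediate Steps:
1/(K + A(293, -182)) = 1/(-80340 + 293) = 1/(-80047) = -1/80047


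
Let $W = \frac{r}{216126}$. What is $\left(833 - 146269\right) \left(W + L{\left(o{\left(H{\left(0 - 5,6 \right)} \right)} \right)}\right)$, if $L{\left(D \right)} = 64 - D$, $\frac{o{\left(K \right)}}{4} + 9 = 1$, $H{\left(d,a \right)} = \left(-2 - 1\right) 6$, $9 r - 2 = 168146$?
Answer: $- \frac{13591067790616}{972567} \approx -1.3974 \cdot 10^{7}$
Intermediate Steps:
$r = \frac{168148}{9}$ ($r = \frac{2}{9} + \frac{1}{9} \cdot 168146 = \frac{2}{9} + \frac{168146}{9} = \frac{168148}{9} \approx 18683.0$)
$H{\left(d,a \right)} = -18$ ($H{\left(d,a \right)} = \left(-3\right) 6 = -18$)
$o{\left(K \right)} = -32$ ($o{\left(K \right)} = -36 + 4 \cdot 1 = -36 + 4 = -32$)
$W = \frac{84074}{972567}$ ($W = \frac{168148}{9 \cdot 216126} = \frac{168148}{9} \cdot \frac{1}{216126} = \frac{84074}{972567} \approx 0.086445$)
$\left(833 - 146269\right) \left(W + L{\left(o{\left(H{\left(0 - 5,6 \right)} \right)} \right)}\right) = \left(833 - 146269\right) \left(\frac{84074}{972567} + \left(64 - -32\right)\right) = - 145436 \left(\frac{84074}{972567} + \left(64 + 32\right)\right) = - 145436 \left(\frac{84074}{972567} + 96\right) = \left(-145436\right) \frac{93450506}{972567} = - \frac{13591067790616}{972567}$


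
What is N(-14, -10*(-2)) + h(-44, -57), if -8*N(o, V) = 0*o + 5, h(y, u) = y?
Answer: -357/8 ≈ -44.625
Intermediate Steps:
N(o, V) = -5/8 (N(o, V) = -(0*o + 5)/8 = -(0 + 5)/8 = -⅛*5 = -5/8)
N(-14, -10*(-2)) + h(-44, -57) = -5/8 - 44 = -357/8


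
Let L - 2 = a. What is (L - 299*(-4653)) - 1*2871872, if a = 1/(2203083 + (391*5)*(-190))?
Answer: -2711957947358/1831633 ≈ -1.4806e+6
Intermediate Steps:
a = 1/1831633 (a = 1/(2203083 + 1955*(-190)) = 1/(2203083 - 371450) = 1/1831633 ≈ 5.4596e-7)
L = 3663267/1831633 (L = 2 + 1/1831633 = 3663267/1831633 ≈ 2.0000)
(L - 299*(-4653)) - 1*2871872 = (3663267/1831633 - 299*(-4653)) - 1*2871872 = (3663267/1831633 + 1391247) - 2871872 = 2548257579618/1831633 - 2871872 = -2711957947358/1831633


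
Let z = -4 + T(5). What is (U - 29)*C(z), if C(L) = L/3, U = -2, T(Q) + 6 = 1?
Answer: 93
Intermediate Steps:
T(Q) = -5 (T(Q) = -6 + 1 = -5)
z = -9 (z = -4 - 5 = -9)
C(L) = L/3 (C(L) = L*(1/3) = L/3)
(U - 29)*C(z) = (-2 - 29)*((1/3)*(-9)) = -31*(-3) = 93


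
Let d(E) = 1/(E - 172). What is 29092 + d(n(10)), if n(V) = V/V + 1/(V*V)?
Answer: 497444008/17099 ≈ 29092.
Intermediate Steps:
n(V) = 1 + V⁻² (n(V) = 1 + 1/V² = 1 + V⁻²)
d(E) = 1/(-172 + E)
29092 + d(n(10)) = 29092 + 1/(-172 + (1 + 10⁻²)) = 29092 + 1/(-172 + (1 + 1/100)) = 29092 + 1/(-172 + 101/100) = 29092 + 1/(-17099/100) = 29092 - 100/17099 = 497444008/17099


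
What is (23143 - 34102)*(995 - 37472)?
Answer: 399751443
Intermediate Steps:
(23143 - 34102)*(995 - 37472) = -10959*(-36477) = 399751443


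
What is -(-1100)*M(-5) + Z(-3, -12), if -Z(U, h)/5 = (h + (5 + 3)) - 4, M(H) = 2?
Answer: 2240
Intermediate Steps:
Z(U, h) = -20 - 5*h (Z(U, h) = -5*((h + (5 + 3)) - 4) = -5*((h + 8) - 4) = -5*((8 + h) - 4) = -5*(4 + h) = -20 - 5*h)
-(-1100)*M(-5) + Z(-3, -12) = -(-1100)*2 + (-20 - 5*(-12)) = -100*(-22) + (-20 + 60) = 2200 + 40 = 2240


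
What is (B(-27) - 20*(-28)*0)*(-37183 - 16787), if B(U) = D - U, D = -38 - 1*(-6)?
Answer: 269850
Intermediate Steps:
D = -32 (D = -38 + 6 = -32)
B(U) = -32 - U
(B(-27) - 20*(-28)*0)*(-37183 - 16787) = ((-32 - 1*(-27)) - 20*(-28)*0)*(-37183 - 16787) = ((-32 + 27) + 560*0)*(-53970) = (-5 + 0)*(-53970) = -5*(-53970) = 269850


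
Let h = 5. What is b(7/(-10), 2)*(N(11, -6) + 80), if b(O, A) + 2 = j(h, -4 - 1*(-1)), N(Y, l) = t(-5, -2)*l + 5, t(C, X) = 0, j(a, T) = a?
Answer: 255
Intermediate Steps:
N(Y, l) = 5 (N(Y, l) = 0*l + 5 = 0 + 5 = 5)
b(O, A) = 3 (b(O, A) = -2 + 5 = 3)
b(7/(-10), 2)*(N(11, -6) + 80) = 3*(5 + 80) = 3*85 = 255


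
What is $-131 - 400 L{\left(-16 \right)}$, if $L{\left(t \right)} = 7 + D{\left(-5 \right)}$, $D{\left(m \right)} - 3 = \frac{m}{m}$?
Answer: $-4531$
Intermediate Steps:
$D{\left(m \right)} = 4$ ($D{\left(m \right)} = 3 + \frac{m}{m} = 3 + 1 = 4$)
$L{\left(t \right)} = 11$ ($L{\left(t \right)} = 7 + 4 = 11$)
$-131 - 400 L{\left(-16 \right)} = -131 - 4400 = -4531$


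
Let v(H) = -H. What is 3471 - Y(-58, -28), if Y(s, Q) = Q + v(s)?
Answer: 3441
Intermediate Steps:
Y(s, Q) = Q - s
3471 - Y(-58, -28) = 3471 - (-28 - 1*(-58)) = 3471 - (-28 + 58) = 3471 - 1*30 = 3471 - 30 = 3441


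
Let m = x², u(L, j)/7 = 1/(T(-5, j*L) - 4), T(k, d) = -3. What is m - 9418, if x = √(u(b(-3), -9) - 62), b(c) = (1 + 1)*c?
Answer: -9481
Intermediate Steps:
b(c) = 2*c
u(L, j) = -1 (u(L, j) = 7/(-3 - 4) = 7/(-7) = 7*(-⅐) = -1)
x = 3*I*√7 (x = √(-1 - 62) = √(-63) = 3*I*√7 ≈ 7.9373*I)
m = -63 (m = (3*I*√7)² = -63)
m - 9418 = -63 - 9418 = -9481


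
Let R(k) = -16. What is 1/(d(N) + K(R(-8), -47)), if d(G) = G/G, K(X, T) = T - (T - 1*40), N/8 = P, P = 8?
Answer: 1/41 ≈ 0.024390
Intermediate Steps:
N = 64 (N = 8*8 = 64)
K(X, T) = 40 (K(X, T) = T - (T - 40) = T - (-40 + T) = T + (40 - T) = 40)
d(G) = 1
1/(d(N) + K(R(-8), -47)) = 1/(1 + 40) = 1/41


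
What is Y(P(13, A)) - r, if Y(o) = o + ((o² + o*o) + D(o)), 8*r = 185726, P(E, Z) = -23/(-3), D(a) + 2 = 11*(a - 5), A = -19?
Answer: -830275/36 ≈ -23063.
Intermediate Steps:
D(a) = -57 + 11*a (D(a) = -2 + 11*(a - 5) = -2 + 11*(-5 + a) = -2 + (-55 + 11*a) = -57 + 11*a)
P(E, Z) = 23/3 (P(E, Z) = -23*(-⅓) = 23/3)
r = 92863/4 (r = (⅛)*185726 = 92863/4 ≈ 23216.)
Y(o) = -57 + 2*o² + 12*o (Y(o) = o + ((o² + o*o) + (-57 + 11*o)) = o + ((o² + o²) + (-57 + 11*o)) = o + (2*o² + (-57 + 11*o)) = o + (-57 + 2*o² + 11*o) = -57 + 2*o² + 12*o)
Y(P(13, A)) - r = (-57 + 2*(23/3)² + 12*(23/3)) - 1*92863/4 = (-57 + 2*(529/9) + 92) - 92863/4 = (-57 + 1058/9 + 92) - 92863/4 = 1373/9 - 92863/4 = -830275/36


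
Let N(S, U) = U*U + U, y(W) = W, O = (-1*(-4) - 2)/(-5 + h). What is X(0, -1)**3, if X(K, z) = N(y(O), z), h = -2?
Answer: 0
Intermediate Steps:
O = -2/7 (O = (-1*(-4) - 2)/(-5 - 2) = (4 - 2)/(-7) = 2*(-1/7) = -2/7 ≈ -0.28571)
N(S, U) = U + U**2 (N(S, U) = U**2 + U = U + U**2)
X(K, z) = z*(1 + z)
X(0, -1)**3 = (-(1 - 1))**3 = (-1*0)**3 = 0**3 = 0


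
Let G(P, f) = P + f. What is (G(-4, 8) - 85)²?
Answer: 6561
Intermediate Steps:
(G(-4, 8) - 85)² = ((-4 + 8) - 85)² = (4 - 85)² = (-81)² = 6561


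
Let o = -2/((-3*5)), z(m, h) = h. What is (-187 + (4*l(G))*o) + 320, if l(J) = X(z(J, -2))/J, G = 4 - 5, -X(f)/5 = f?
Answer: 383/3 ≈ 127.67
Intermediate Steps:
X(f) = -5*f
G = -1
o = 2/15 (o = -2/(-15) = -2*(-1/15) = 2/15 ≈ 0.13333)
l(J) = 10/J (l(J) = (-5*(-2))/J = 10/J)
(-187 + (4*l(G))*o) + 320 = (-187 + (4*(10/(-1)))*(2/15)) + 320 = (-187 + (4*(10*(-1)))*(2/15)) + 320 = (-187 + (4*(-10))*(2/15)) + 320 = (-187 - 40*2/15) + 320 = (-187 - 16/3) + 320 = -577/3 + 320 = 383/3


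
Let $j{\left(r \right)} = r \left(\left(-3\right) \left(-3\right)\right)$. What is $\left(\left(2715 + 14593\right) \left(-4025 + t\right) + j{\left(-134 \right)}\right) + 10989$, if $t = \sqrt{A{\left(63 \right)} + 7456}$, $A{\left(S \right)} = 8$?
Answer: $-69654917 + 34616 \sqrt{1866} \approx -6.816 \cdot 10^{7}$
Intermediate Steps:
$t = 2 \sqrt{1866}$ ($t = \sqrt{8 + 7456} = \sqrt{7464} = 2 \sqrt{1866} \approx 86.394$)
$j{\left(r \right)} = 9 r$ ($j{\left(r \right)} = r 9 = 9 r$)
$\left(\left(2715 + 14593\right) \left(-4025 + t\right) + j{\left(-134 \right)}\right) + 10989 = \left(\left(2715 + 14593\right) \left(-4025 + 2 \sqrt{1866}\right) + 9 \left(-134\right)\right) + 10989 = \left(17308 \left(-4025 + 2 \sqrt{1866}\right) - 1206\right) + 10989 = \left(\left(-69664700 + 34616 \sqrt{1866}\right) - 1206\right) + 10989 = \left(-69665906 + 34616 \sqrt{1866}\right) + 10989 = -69654917 + 34616 \sqrt{1866}$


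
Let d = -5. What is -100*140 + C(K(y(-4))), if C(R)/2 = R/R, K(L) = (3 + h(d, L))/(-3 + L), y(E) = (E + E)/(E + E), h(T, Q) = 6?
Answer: -13998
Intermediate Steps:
y(E) = 1 (y(E) = (2*E)/((2*E)) = (2*E)*(1/(2*E)) = 1)
K(L) = 9/(-3 + L) (K(L) = (3 + 6)/(-3 + L) = 9/(-3 + L))
C(R) = 2 (C(R) = 2*(R/R) = 2*1 = 2)
-100*140 + C(K(y(-4))) = -100*140 + 2 = -14000 + 2 = -13998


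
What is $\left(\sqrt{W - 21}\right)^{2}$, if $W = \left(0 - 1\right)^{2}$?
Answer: $-20$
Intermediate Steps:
$W = 1$ ($W = \left(-1\right)^{2} = 1$)
$\left(\sqrt{W - 21}\right)^{2} = \left(\sqrt{1 - 21}\right)^{2} = \left(\sqrt{-20}\right)^{2} = \left(2 i \sqrt{5}\right)^{2} = -20$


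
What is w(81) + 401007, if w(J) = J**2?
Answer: 407568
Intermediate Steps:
w(81) + 401007 = 81**2 + 401007 = 6561 + 401007 = 407568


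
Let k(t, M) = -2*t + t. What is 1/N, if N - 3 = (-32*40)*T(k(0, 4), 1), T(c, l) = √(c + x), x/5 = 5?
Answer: -1/6397 ≈ -0.00015632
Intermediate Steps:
x = 25 (x = 5*5 = 25)
k(t, M) = -t
T(c, l) = √(25 + c) (T(c, l) = √(c + 25) = √(25 + c))
N = -6397 (N = 3 + (-32*40)*√(25 - 1*0) = 3 - 1280*√(25 + 0) = 3 - 1280*√25 = 3 - 1280*5 = 3 - 6400 = -6397)
1/N = 1/(-6397) = -1/6397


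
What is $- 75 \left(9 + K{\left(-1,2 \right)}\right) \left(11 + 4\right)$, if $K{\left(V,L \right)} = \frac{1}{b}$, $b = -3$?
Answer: $-9750$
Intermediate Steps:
$K{\left(V,L \right)} = - \frac{1}{3}$ ($K{\left(V,L \right)} = \frac{1}{-3} = - \frac{1}{3}$)
$- 75 \left(9 + K{\left(-1,2 \right)}\right) \left(11 + 4\right) = - 75 \left(9 - \frac{1}{3}\right) \left(11 + 4\right) = - 75 \cdot \frac{26}{3} \cdot 15 = \left(-75\right) 130 = -9750$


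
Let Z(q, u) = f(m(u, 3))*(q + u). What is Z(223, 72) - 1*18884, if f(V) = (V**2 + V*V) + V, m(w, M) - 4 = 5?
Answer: 31561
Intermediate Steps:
m(w, M) = 9 (m(w, M) = 4 + 5 = 9)
f(V) = V + 2*V**2 (f(V) = (V**2 + V**2) + V = 2*V**2 + V = V + 2*V**2)
Z(q, u) = 171*q + 171*u (Z(q, u) = (9*(1 + 2*9))*(q + u) = (9*(1 + 18))*(q + u) = (9*19)*(q + u) = 171*(q + u) = 171*q + 171*u)
Z(223, 72) - 1*18884 = (171*223 + 171*72) - 1*18884 = (38133 + 12312) - 18884 = 50445 - 18884 = 31561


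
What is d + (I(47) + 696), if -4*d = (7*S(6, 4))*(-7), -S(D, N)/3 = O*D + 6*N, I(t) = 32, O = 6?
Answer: -1477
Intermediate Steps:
S(D, N) = -18*D - 18*N (S(D, N) = -3*(6*D + 6*N) = -18*D - 18*N)
d = -2205 (d = -7*(-18*6 - 18*4)*(-7)/4 = -7*(-108 - 72)*(-7)/4 = -7*(-180)*(-7)/4 = -(-315)*(-7) = -¼*8820 = -2205)
d + (I(47) + 696) = -2205 + (32 + 696) = -2205 + 728 = -1477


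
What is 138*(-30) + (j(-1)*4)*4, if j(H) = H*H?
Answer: -4124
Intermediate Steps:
j(H) = H**2
138*(-30) + (j(-1)*4)*4 = 138*(-30) + ((-1)**2*4)*4 = -4140 + (1*4)*4 = -4140 + 4*4 = -4140 + 16 = -4124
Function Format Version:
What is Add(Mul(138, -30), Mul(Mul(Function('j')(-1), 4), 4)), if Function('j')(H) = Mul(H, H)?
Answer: -4124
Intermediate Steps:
Function('j')(H) = Pow(H, 2)
Add(Mul(138, -30), Mul(Mul(Function('j')(-1), 4), 4)) = Add(Mul(138, -30), Mul(Mul(Pow(-1, 2), 4), 4)) = Add(-4140, Mul(Mul(1, 4), 4)) = Add(-4140, Mul(4, 4)) = Add(-4140, 16) = -4124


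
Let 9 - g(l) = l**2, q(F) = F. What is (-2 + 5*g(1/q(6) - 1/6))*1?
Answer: 43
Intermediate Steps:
g(l) = 9 - l**2
(-2 + 5*g(1/q(6) - 1/6))*1 = (-2 + 5*(9 - (1/6 - 1/6)**2))*1 = (-2 + 5*(9 - 1*0**2))*1 = (-2 + 5*(9 - 1*0))*1 = (-2 + 5*(9 + 0))*1 = (-2 + 5*9)*1 = (-2 + 45)*1 = 43*1 = 43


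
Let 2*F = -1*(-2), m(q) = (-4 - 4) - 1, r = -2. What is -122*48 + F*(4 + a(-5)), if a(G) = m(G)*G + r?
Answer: -5809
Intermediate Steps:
m(q) = -9 (m(q) = -8 - 1 = -9)
a(G) = -2 - 9*G (a(G) = -9*G - 2 = -2 - 9*G)
F = 1 (F = (-1*(-2))/2 = (½)*2 = 1)
-122*48 + F*(4 + a(-5)) = -122*48 + 1*(4 + (-2 - 9*(-5))) = -5856 + 1*(4 + (-2 + 45)) = -5856 + 1*(4 + 43) = -5856 + 1*47 = -5856 + 47 = -5809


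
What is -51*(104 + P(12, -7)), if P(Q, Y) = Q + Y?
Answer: -5559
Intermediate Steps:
-51*(104 + P(12, -7)) = -51*(104 + (12 - 7)) = -51*(104 + 5) = -51*109 = -5559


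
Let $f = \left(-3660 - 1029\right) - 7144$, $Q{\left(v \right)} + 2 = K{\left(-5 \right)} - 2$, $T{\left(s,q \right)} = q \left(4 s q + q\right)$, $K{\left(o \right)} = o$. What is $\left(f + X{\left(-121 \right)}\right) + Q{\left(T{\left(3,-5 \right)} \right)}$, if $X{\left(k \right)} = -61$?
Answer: $-11903$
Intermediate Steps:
$T{\left(s,q \right)} = q \left(q + 4 q s\right)$ ($T{\left(s,q \right)} = q \left(4 q s + q\right) = q \left(q + 4 q s\right)$)
$Q{\left(v \right)} = -9$ ($Q{\left(v \right)} = -2 - 7 = -9$)
$f = -11833$ ($f = -4689 - 7144 = -11833$)
$\left(f + X{\left(-121 \right)}\right) + Q{\left(T{\left(3,-5 \right)} \right)} = \left(-11833 - 61\right) - 9 = -11894 - 9 = -11903$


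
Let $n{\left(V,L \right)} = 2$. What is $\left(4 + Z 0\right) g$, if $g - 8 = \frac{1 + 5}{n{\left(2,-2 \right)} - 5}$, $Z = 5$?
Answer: $24$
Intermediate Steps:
$g = 6$ ($g = 8 + \frac{1 + 5}{2 - 5} = 8 + \frac{6}{-3} = 8 + 6 \left(- \frac{1}{3}\right) = 8 - 2 = 6$)
$\left(4 + Z 0\right) g = \left(4 + 5 \cdot 0\right) 6 = \left(4 + 0\right) 6 = 4 \cdot 6 = 24$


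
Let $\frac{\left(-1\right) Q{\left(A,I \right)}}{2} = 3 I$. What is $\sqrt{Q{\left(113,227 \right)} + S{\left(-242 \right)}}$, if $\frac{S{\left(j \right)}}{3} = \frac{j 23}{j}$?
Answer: $i \sqrt{1293} \approx 35.958 i$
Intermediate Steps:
$Q{\left(A,I \right)} = - 6 I$ ($Q{\left(A,I \right)} = - 2 \cdot 3 I = - 6 I$)
$S{\left(j \right)} = 69$ ($S{\left(j \right)} = 3 \frac{j 23}{j} = 3 \frac{23 j}{j} = 3 \cdot 23 = 69$)
$\sqrt{Q{\left(113,227 \right)} + S{\left(-242 \right)}} = \sqrt{\left(-6\right) 227 + 69} = \sqrt{-1362 + 69} = \sqrt{-1293} = i \sqrt{1293}$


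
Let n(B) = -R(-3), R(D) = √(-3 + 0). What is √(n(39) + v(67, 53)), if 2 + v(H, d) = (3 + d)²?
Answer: √(3134 - I*√3) ≈ 55.982 - 0.0155*I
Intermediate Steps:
R(D) = I*√3 (R(D) = √(-3) = I*√3)
v(H, d) = -2 + (3 + d)²
n(B) = -I*√3
√(n(39) + v(67, 53)) = √(-I*√3 + (-2 + (3 + 53)²)) = √(-I*√3 + (-2 + 56²)) = √(-I*√3 + (-2 + 3136)) = √(-I*√3 + 3134) = √(3134 - I*√3)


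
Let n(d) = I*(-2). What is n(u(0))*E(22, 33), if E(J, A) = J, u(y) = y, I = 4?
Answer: -176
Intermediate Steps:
n(d) = -8 (n(d) = 4*(-2) = -8)
n(u(0))*E(22, 33) = -8*22 = -176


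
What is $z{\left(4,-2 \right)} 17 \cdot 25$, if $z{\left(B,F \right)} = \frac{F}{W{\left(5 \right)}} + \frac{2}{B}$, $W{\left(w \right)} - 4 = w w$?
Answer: $\frac{10625}{58} \approx 183.19$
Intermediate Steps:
$W{\left(w \right)} = 4 + w^{2}$ ($W{\left(w \right)} = 4 + w w = 4 + w^{2}$)
$z{\left(B,F \right)} = \frac{2}{B} + \frac{F}{29}$ ($z{\left(B,F \right)} = \frac{F}{4 + 5^{2}} + \frac{2}{B} = \frac{F}{4 + 25} + \frac{2}{B} = \frac{F}{29} + \frac{2}{B} = \frac{2}{B} + \frac{F}{29}$)
$z{\left(4,-2 \right)} 17 \cdot 25 = \left(\frac{2}{4} + \frac{1}{29} \left(-2\right)\right) 17 \cdot 25 = \left(2 \cdot \frac{1}{4} - \frac{2}{29}\right) 17 \cdot 25 = \left(\frac{1}{2} - \frac{2}{29}\right) 17 \cdot 25 = \frac{25}{58} \cdot 17 \cdot 25 = \frac{425}{58} \cdot 25 = \frac{10625}{58}$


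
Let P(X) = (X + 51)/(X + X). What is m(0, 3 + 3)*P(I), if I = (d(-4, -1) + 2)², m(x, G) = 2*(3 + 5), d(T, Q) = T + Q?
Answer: 160/3 ≈ 53.333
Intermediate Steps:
d(T, Q) = Q + T
m(x, G) = 16 (m(x, G) = 2*8 = 16)
I = 9 (I = ((-1 - 4) + 2)² = (-5 + 2)² = (-3)² = 9)
P(X) = (51 + X)/(2*X) (P(X) = (51 + X)/((2*X)) = (51 + X)*(1/(2*X)) = (51 + X)/(2*X))
m(0, 3 + 3)*P(I) = 16*((½)*(51 + 9)/9) = 16*((½)*(⅑)*60) = 16*(10/3) = 160/3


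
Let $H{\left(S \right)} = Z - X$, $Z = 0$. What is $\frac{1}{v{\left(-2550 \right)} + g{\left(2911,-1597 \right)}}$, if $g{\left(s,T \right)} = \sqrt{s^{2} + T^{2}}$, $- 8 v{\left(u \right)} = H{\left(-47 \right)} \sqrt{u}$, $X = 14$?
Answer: $\frac{4}{4 \sqrt{11024330} + 35 i \sqrt{102}} \approx 0.00030097 - 8.0103 \cdot 10^{-6} i$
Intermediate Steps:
$H{\left(S \right)} = -14$ ($H{\left(S \right)} = 0 - 14 = -14$)
$v{\left(u \right)} = \frac{7 \sqrt{u}}{4}$ ($v{\left(u \right)} = - \frac{\left(-14\right) \sqrt{u}}{8} = \frac{7 \sqrt{u}}{4}$)
$g{\left(s,T \right)} = \sqrt{T^{2} + s^{2}}$
$\frac{1}{v{\left(-2550 \right)} + g{\left(2911,-1597 \right)}} = \frac{1}{\frac{7 \sqrt{-2550}}{4} + \sqrt{\left(-1597\right)^{2} + 2911^{2}}} = \frac{1}{\frac{7 \cdot 5 i \sqrt{102}}{4} + \sqrt{2550409 + 8473921}} = \frac{1}{\frac{35 i \sqrt{102}}{4} + \sqrt{11024330}} = \frac{1}{\sqrt{11024330} + \frac{35 i \sqrt{102}}{4}}$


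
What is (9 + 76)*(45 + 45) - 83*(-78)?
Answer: 14124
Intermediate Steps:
(9 + 76)*(45 + 45) - 83*(-78) = 85*90 + 6474 = 7650 + 6474 = 14124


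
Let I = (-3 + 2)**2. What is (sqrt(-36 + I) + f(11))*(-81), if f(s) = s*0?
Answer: -81*I*sqrt(35) ≈ -479.2*I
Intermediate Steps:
I = 1 (I = (-1)**2 = 1)
f(s) = 0
(sqrt(-36 + I) + f(11))*(-81) = (sqrt(-36 + 1) + 0)*(-81) = (sqrt(-35) + 0)*(-81) = (I*sqrt(35) + 0)*(-81) = (I*sqrt(35))*(-81) = -81*I*sqrt(35)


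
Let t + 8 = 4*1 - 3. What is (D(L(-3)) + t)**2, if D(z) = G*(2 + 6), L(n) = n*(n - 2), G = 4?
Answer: 625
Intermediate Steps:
L(n) = n*(-2 + n)
t = -7 (t = -8 + (4*1 - 3) = -8 + (4 - 3) = -8 + 1 = -7)
D(z) = 32 (D(z) = 4*(2 + 6) = 4*8 = 32)
(D(L(-3)) + t)**2 = (32 - 7)**2 = 25**2 = 625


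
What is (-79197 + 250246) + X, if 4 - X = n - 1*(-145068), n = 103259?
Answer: -77274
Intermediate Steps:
X = -248323 (X = 4 - (103259 - 1*(-145068)) = 4 - (103259 + 145068) = 4 - 1*248327 = 4 - 248327 = -248323)
(-79197 + 250246) + X = (-79197 + 250246) - 248323 = 171049 - 248323 = -77274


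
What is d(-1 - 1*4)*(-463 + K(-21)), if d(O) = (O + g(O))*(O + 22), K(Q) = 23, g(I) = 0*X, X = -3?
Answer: 37400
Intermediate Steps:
g(I) = 0 (g(I) = 0*(-3) = 0)
d(O) = O*(22 + O) (d(O) = (O + 0)*(O + 22) = O*(22 + O))
d(-1 - 1*4)*(-463 + K(-21)) = ((-1 - 1*4)*(22 + (-1 - 1*4)))*(-463 + 23) = ((-1 - 4)*(22 + (-1 - 4)))*(-440) = -5*(22 - 5)*(-440) = -5*17*(-440) = -85*(-440) = 37400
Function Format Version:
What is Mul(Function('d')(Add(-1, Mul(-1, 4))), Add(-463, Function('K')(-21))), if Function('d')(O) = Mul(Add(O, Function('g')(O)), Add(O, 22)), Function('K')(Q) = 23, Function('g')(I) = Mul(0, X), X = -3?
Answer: 37400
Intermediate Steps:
Function('g')(I) = 0 (Function('g')(I) = Mul(0, -3) = 0)
Function('d')(O) = Mul(O, Add(22, O)) (Function('d')(O) = Mul(Add(O, 0), Add(O, 22)) = Mul(O, Add(22, O)))
Mul(Function('d')(Add(-1, Mul(-1, 4))), Add(-463, Function('K')(-21))) = Mul(Mul(Add(-1, Mul(-1, 4)), Add(22, Add(-1, Mul(-1, 4)))), Add(-463, 23)) = Mul(Mul(Add(-1, -4), Add(22, Add(-1, -4))), -440) = Mul(Mul(-5, Add(22, -5)), -440) = Mul(Mul(-5, 17), -440) = Mul(-85, -440) = 37400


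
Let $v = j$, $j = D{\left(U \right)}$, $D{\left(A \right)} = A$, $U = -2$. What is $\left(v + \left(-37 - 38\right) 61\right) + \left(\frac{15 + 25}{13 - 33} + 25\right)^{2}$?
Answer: $-4048$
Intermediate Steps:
$j = -2$
$v = -2$
$\left(v + \left(-37 - 38\right) 61\right) + \left(\frac{15 + 25}{13 - 33} + 25\right)^{2} = \left(-2 + \left(-37 - 38\right) 61\right) + \left(\frac{15 + 25}{13 - 33} + 25\right)^{2} = \left(-2 - 4575\right) + \left(\frac{40}{-20} + 25\right)^{2} = \left(-2 - 4575\right) + \left(40 \left(- \frac{1}{20}\right) + 25\right)^{2} = -4577 + \left(-2 + 25\right)^{2} = -4577 + 23^{2} = -4577 + 529 = -4048$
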